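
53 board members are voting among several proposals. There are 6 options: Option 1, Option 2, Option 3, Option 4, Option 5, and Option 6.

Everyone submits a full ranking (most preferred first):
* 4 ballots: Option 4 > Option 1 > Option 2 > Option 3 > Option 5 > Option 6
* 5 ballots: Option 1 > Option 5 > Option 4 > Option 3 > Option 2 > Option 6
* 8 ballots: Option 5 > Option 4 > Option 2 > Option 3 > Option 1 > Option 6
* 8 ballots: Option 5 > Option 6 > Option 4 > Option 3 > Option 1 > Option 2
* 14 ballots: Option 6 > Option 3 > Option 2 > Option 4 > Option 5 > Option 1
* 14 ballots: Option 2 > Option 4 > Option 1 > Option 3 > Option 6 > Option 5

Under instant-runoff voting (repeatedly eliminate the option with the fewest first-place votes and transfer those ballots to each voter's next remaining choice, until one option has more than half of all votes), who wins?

Option 2

Round 1: Option 1 5, Option 2 14, Option 3 0, Option 4 4, Option 5 16, Option 6 14. Option 3 eliminated.
Round 2: Option 1 5, Option 2 14, Option 4 4, Option 5 16, Option 6 14. Option 4 eliminated.
Round 3: Option 1 9, Option 2 14, Option 5 16, Option 6 14. Option 1 eliminated.
Round 4: Option 2 18, Option 5 21, Option 6 14. Option 6 eliminated.
Round 5: Option 2 32, Option 5 21. Option 2 has a majority (≥27).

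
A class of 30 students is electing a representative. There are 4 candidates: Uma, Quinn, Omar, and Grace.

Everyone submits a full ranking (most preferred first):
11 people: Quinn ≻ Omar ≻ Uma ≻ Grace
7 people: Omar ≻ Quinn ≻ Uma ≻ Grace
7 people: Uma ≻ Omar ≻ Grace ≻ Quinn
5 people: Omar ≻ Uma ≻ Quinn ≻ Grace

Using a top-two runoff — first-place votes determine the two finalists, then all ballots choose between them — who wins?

Omar

Round 1 first-place votes: Uma 7, Quinn 11, Omar 12, Grace 0. Omar and Quinn advance.
Runoff: Omar is ranked above Quinn on 19 ballots, Quinn above Omar on 11.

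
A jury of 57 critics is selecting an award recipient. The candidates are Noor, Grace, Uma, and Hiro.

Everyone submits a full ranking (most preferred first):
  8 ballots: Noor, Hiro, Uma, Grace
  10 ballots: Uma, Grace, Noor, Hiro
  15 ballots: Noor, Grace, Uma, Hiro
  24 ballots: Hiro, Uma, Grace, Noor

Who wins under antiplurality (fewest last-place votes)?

Last-place votes: Noor 24, Grace 8, Uma 0, Hiro 25.

Uma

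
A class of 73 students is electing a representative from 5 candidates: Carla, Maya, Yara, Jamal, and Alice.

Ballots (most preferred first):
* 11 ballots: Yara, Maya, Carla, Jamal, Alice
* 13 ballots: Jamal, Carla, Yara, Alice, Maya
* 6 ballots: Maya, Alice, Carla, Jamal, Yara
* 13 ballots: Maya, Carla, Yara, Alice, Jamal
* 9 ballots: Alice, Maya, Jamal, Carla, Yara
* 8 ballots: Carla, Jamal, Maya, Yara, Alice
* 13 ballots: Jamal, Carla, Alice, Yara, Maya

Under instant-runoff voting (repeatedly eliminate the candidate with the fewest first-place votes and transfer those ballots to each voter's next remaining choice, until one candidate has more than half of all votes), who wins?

Maya

Round 1: Carla 8, Maya 19, Yara 11, Jamal 26, Alice 9. Carla eliminated.
Round 2: Maya 19, Yara 11, Jamal 34, Alice 9. Alice eliminated.
Round 3: Maya 28, Yara 11, Jamal 34. Yara eliminated.
Round 4: Maya 39, Jamal 34. Maya has a majority (≥37).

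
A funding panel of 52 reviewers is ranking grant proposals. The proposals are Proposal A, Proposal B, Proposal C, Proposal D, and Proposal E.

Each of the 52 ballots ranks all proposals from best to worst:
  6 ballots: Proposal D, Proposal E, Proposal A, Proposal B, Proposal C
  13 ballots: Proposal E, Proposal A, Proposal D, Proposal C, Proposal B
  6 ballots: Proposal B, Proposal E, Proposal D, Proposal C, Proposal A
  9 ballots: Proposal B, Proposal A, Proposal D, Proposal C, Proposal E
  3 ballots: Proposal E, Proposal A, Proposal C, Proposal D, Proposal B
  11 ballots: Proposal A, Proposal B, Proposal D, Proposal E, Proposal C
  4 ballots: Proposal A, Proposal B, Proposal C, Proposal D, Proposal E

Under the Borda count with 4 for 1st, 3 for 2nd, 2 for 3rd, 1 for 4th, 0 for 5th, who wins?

Proposal A: 6×2 + 13×3 + 6×0 + 9×3 + 3×3 + 11×4 + 4×4 = 147
Proposal B: 6×1 + 13×0 + 6×4 + 9×4 + 3×0 + 11×3 + 4×3 = 111
Proposal C: 6×0 + 13×1 + 6×1 + 9×1 + 3×2 + 11×0 + 4×2 = 42
Proposal D: 6×4 + 13×2 + 6×2 + 9×2 + 3×1 + 11×2 + 4×1 = 109
Proposal E: 6×3 + 13×4 + 6×3 + 9×0 + 3×4 + 11×1 + 4×0 = 111

Proposal A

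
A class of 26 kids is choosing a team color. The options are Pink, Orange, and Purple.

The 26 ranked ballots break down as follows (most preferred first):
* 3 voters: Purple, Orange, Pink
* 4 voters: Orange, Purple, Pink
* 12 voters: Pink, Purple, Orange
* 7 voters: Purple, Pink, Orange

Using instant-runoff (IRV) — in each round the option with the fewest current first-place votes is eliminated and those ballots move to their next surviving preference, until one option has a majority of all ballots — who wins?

Purple

Round 1: Pink 12, Orange 4, Purple 10. Orange eliminated.
Round 2: Pink 12, Purple 14. Purple has a majority (≥14).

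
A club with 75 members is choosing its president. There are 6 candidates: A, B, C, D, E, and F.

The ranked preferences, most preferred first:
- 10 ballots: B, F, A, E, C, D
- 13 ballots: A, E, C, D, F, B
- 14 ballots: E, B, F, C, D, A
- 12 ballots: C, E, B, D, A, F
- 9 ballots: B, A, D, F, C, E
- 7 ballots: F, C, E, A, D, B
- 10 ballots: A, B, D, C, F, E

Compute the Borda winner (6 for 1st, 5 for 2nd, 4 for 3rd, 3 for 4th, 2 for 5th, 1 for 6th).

B

A: 10×4 + 13×6 + 14×1 + 12×2 + 9×5 + 7×3 + 10×6 = 282
B: 10×6 + 13×1 + 14×5 + 12×4 + 9×6 + 7×1 + 10×5 = 302
C: 10×2 + 13×4 + 14×3 + 12×6 + 9×2 + 7×5 + 10×3 = 269
D: 10×1 + 13×3 + 14×2 + 12×3 + 9×4 + 7×2 + 10×4 = 203
E: 10×3 + 13×5 + 14×6 + 12×5 + 9×1 + 7×4 + 10×1 = 286
F: 10×5 + 13×2 + 14×4 + 12×1 + 9×3 + 7×6 + 10×2 = 233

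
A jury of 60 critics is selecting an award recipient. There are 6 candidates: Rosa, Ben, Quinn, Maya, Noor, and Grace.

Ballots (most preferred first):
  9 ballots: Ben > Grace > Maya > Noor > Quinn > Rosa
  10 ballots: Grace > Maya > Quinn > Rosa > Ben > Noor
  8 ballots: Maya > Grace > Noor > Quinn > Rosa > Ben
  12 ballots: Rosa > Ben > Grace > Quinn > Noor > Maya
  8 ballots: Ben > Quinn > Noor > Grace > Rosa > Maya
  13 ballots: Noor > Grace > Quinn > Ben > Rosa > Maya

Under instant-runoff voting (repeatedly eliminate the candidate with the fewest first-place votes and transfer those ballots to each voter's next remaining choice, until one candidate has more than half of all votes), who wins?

Grace

Round 1: Rosa 12, Ben 17, Quinn 0, Maya 8, Noor 13, Grace 10. Quinn eliminated.
Round 2: Rosa 12, Ben 17, Maya 8, Noor 13, Grace 10. Maya eliminated.
Round 3: Rosa 12, Ben 17, Noor 13, Grace 18. Rosa eliminated.
Round 4: Ben 29, Noor 13, Grace 18. Noor eliminated.
Round 5: Ben 29, Grace 31. Grace has a majority (≥31).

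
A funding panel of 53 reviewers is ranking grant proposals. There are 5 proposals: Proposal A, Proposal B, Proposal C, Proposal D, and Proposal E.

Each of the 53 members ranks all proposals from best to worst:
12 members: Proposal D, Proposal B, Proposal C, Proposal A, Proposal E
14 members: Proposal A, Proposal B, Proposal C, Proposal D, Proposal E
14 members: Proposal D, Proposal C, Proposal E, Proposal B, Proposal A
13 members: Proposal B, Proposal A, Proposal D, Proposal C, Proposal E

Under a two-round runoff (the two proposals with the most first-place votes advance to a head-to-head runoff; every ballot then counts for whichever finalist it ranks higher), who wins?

Round 1 first-place votes: Proposal A 14, Proposal B 13, Proposal C 0, Proposal D 26, Proposal E 0. Proposal D and Proposal A advance.
Runoff: Proposal D is ranked above Proposal A on 26 ballots, Proposal A above Proposal D on 27.

Proposal A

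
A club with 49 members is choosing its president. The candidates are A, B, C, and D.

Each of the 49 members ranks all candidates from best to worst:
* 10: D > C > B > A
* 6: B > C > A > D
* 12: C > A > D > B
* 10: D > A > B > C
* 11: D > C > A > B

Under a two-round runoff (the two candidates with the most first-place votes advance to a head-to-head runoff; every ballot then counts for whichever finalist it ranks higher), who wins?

D

Round 1 first-place votes: A 0, B 6, C 12, D 31. D and C advance.
Runoff: D is ranked above C on 31 ballots, C above D on 18.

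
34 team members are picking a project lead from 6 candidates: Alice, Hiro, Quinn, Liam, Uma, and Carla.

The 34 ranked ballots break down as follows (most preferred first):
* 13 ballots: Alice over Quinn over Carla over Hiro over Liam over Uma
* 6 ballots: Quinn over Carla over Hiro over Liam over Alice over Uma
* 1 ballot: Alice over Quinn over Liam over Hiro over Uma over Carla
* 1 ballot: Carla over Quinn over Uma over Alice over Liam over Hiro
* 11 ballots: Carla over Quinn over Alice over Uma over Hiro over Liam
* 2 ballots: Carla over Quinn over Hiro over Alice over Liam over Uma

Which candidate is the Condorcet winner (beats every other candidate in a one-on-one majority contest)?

Quinn

Quinn vs Alice: 20–14
Quinn vs Hiro: 34–0
Quinn vs Liam: 34–0
Quinn vs Uma: 34–0
Quinn vs Carla: 20–14
Quinn beats every other candidate.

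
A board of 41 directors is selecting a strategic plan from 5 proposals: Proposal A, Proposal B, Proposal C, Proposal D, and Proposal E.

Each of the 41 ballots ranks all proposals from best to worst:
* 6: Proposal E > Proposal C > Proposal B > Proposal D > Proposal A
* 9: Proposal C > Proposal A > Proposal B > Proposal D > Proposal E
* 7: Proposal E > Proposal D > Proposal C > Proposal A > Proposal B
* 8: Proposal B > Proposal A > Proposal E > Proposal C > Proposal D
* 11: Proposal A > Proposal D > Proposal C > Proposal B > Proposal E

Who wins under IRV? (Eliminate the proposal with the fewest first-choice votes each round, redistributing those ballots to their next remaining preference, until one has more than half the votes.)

Round 1: Proposal A 11, Proposal B 8, Proposal C 9, Proposal D 0, Proposal E 13. Proposal D eliminated.
Round 2: Proposal A 11, Proposal B 8, Proposal C 9, Proposal E 13. Proposal B eliminated.
Round 3: Proposal A 19, Proposal C 9, Proposal E 13. Proposal C eliminated.
Round 4: Proposal A 28, Proposal E 13. Proposal A has a majority (≥21).

Proposal A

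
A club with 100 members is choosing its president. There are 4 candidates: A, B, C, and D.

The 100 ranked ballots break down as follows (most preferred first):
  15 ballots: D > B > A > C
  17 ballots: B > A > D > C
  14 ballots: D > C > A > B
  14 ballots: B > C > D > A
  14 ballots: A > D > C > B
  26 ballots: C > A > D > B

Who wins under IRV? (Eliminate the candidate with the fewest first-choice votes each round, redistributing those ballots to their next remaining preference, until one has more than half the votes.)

D

Round 1: A 14, B 31, C 26, D 29. A eliminated.
Round 2: B 31, C 26, D 43. C eliminated.
Round 3: B 31, D 69. D has a majority (≥51).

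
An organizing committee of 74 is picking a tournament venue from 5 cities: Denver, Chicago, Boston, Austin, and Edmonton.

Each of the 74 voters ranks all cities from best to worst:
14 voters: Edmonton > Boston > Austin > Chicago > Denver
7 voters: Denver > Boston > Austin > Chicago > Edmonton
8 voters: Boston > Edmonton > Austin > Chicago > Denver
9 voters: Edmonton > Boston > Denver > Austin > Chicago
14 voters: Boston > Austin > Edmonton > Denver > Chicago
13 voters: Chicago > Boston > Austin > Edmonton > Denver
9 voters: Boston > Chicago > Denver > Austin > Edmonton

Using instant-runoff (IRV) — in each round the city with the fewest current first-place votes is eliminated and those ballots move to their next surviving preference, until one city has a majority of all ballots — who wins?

Round 1: Denver 7, Chicago 13, Boston 31, Austin 0, Edmonton 23. Austin eliminated.
Round 2: Denver 7, Chicago 13, Boston 31, Edmonton 23. Denver eliminated.
Round 3: Chicago 13, Boston 38, Edmonton 23. Boston has a majority (≥38).

Boston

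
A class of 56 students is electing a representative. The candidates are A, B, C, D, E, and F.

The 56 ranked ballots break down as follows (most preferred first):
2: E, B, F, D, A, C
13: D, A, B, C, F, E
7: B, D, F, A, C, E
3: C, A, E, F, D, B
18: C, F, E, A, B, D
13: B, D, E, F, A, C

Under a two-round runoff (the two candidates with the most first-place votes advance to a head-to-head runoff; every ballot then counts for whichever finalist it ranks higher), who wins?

B

Round 1 first-place votes: A 0, B 20, C 21, D 13, E 2, F 0. C and B advance.
Runoff: C is ranked above B on 21 ballots, B above C on 35.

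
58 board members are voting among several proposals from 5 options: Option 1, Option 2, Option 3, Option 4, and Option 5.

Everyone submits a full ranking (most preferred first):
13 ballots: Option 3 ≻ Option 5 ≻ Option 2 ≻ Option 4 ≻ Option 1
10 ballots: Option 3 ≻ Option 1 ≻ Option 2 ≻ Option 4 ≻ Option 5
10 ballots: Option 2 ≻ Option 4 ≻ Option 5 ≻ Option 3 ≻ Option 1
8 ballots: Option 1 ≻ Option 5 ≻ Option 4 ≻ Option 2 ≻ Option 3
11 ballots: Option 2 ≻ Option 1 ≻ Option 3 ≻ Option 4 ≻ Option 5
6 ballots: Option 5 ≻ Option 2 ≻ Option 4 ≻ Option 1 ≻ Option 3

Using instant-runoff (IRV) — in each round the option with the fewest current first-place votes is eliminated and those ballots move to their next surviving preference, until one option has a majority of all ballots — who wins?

Round 1: Option 1 8, Option 2 21, Option 3 23, Option 4 0, Option 5 6. Option 4 eliminated.
Round 2: Option 1 8, Option 2 21, Option 3 23, Option 5 6. Option 5 eliminated.
Round 3: Option 1 8, Option 2 27, Option 3 23. Option 1 eliminated.
Round 4: Option 2 35, Option 3 23. Option 2 has a majority (≥30).

Option 2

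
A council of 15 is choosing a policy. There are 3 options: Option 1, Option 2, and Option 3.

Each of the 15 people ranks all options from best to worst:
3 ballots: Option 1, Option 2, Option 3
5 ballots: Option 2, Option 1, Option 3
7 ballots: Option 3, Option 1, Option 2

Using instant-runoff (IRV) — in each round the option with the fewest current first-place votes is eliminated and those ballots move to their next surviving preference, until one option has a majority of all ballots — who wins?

Option 2

Round 1: Option 1 3, Option 2 5, Option 3 7. Option 1 eliminated.
Round 2: Option 2 8, Option 3 7. Option 2 has a majority (≥8).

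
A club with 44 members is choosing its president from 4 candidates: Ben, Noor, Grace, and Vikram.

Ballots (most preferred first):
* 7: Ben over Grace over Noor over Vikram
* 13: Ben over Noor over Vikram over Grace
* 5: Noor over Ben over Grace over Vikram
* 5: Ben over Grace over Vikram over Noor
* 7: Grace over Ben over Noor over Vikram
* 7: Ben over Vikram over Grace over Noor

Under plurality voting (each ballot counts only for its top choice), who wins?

Ben

First-place votes: Ben 32, Noor 5, Grace 7, Vikram 0.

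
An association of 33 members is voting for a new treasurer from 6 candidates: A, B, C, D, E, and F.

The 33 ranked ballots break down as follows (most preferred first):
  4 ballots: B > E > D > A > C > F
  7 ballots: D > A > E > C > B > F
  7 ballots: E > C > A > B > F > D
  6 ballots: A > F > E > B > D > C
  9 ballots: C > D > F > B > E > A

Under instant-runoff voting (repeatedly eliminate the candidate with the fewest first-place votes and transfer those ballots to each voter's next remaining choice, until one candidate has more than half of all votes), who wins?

Round 1: A 6, B 4, C 9, D 7, E 7, F 0. F eliminated.
Round 2: A 6, B 4, C 9, D 7, E 7. B eliminated.
Round 3: A 6, C 9, D 7, E 11. A eliminated.
Round 4: C 9, D 7, E 17. E has a majority (≥17).

E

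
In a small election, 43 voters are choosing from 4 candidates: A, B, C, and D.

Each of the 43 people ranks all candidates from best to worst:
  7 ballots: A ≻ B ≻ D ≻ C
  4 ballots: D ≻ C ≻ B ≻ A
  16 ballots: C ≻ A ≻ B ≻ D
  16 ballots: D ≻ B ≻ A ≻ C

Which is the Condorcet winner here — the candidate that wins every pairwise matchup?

A vs B: 23–20
A vs C: 23–20
A vs D: 23–20
A beats every other candidate.

A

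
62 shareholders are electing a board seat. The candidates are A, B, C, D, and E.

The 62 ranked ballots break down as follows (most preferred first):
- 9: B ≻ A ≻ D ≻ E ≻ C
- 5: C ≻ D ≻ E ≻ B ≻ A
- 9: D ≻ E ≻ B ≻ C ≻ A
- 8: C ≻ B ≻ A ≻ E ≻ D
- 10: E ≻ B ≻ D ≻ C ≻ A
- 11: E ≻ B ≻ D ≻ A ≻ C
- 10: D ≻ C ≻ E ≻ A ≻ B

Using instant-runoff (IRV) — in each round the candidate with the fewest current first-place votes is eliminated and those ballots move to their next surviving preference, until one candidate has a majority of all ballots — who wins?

D

Round 1: A 0, B 9, C 13, D 19, E 21. A eliminated.
Round 2: B 9, C 13, D 19, E 21. B eliminated.
Round 3: C 13, D 28, E 21. C eliminated.
Round 4: D 33, E 29. D has a majority (≥32).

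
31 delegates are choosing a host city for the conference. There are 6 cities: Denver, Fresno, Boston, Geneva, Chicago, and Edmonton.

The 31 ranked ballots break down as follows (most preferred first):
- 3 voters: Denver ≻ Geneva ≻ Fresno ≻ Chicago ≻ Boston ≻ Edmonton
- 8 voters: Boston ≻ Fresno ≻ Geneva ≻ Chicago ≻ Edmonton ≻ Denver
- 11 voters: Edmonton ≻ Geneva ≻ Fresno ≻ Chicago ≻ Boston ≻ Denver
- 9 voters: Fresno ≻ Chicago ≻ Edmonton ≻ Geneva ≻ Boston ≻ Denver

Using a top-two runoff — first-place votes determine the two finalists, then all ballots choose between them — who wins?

Fresno

Round 1 first-place votes: Denver 3, Fresno 9, Boston 8, Geneva 0, Chicago 0, Edmonton 11. Edmonton and Fresno advance.
Runoff: Edmonton is ranked above Fresno on 11 ballots, Fresno above Edmonton on 20.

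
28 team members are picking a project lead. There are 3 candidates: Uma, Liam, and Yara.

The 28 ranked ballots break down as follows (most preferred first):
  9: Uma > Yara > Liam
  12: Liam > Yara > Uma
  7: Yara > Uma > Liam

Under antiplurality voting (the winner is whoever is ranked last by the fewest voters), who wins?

Last-place votes: Uma 12, Liam 16, Yara 0.

Yara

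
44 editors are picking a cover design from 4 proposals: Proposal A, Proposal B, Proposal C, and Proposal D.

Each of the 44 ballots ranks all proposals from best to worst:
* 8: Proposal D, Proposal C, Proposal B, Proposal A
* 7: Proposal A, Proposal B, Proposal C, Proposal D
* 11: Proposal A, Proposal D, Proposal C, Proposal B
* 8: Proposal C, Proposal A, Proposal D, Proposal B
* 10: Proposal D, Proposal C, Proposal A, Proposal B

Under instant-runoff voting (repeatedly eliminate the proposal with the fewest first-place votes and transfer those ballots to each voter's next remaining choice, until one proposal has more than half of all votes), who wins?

Proposal A

Round 1: Proposal A 18, Proposal B 0, Proposal C 8, Proposal D 18. Proposal B eliminated.
Round 2: Proposal A 18, Proposal C 8, Proposal D 18. Proposal C eliminated.
Round 3: Proposal A 26, Proposal D 18. Proposal A has a majority (≥23).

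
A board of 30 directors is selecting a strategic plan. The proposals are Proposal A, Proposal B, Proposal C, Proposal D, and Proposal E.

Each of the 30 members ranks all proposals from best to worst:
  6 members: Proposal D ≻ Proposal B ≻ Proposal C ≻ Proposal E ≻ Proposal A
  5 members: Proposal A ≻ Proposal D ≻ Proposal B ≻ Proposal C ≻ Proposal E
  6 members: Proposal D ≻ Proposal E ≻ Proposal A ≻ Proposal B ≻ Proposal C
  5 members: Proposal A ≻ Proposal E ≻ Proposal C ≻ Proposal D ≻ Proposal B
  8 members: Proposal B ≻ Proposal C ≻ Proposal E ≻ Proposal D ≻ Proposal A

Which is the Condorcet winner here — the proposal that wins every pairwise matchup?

Proposal D

Proposal D vs Proposal A: 20–10
Proposal D vs Proposal B: 22–8
Proposal D vs Proposal C: 17–13
Proposal D vs Proposal E: 17–13
Proposal D beats every other proposal.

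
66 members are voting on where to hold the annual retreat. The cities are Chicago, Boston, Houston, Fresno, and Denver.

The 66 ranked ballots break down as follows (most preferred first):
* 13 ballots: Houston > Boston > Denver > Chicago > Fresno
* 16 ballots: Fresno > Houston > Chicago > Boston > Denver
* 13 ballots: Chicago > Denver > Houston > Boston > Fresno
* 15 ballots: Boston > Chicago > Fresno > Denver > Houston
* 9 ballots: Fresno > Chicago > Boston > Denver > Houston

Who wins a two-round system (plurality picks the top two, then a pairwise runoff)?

Round 1 first-place votes: Chicago 13, Boston 15, Houston 13, Fresno 25, Denver 0. Fresno and Boston advance.
Runoff: Fresno is ranked above Boston on 25 ballots, Boston above Fresno on 41.

Boston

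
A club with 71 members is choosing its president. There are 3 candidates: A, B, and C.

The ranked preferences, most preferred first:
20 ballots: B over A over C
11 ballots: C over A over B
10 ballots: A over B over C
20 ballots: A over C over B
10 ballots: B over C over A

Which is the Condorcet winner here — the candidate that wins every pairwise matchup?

A

A vs B: 41–30
A vs C: 50–21
A beats every other candidate.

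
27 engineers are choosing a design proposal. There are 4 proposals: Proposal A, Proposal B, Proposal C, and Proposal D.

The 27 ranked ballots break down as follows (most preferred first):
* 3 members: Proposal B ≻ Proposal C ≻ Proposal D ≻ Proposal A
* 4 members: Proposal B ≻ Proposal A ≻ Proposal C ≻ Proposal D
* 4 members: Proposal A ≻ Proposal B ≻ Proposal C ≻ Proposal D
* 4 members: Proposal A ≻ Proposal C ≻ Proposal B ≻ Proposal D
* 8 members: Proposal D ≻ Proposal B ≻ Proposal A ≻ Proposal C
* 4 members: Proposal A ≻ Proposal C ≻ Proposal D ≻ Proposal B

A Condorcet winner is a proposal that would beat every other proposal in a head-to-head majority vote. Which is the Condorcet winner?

Proposal B vs Proposal A: 15–12
Proposal B vs Proposal C: 19–8
Proposal B vs Proposal D: 15–12
Proposal B beats every other proposal.

Proposal B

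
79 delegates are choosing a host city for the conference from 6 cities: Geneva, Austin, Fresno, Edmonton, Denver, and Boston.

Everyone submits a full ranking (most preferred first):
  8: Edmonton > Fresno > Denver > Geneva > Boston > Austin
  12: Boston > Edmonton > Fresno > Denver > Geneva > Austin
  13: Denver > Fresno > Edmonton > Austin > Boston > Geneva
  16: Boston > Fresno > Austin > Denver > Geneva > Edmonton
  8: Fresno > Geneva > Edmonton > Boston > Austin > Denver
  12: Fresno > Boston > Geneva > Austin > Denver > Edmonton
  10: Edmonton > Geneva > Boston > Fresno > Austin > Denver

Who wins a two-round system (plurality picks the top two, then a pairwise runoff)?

Round 1 first-place votes: Geneva 0, Austin 0, Fresno 20, Edmonton 18, Denver 13, Boston 28. Boston and Fresno advance.
Runoff: Boston is ranked above Fresno on 38 ballots, Fresno above Boston on 41.

Fresno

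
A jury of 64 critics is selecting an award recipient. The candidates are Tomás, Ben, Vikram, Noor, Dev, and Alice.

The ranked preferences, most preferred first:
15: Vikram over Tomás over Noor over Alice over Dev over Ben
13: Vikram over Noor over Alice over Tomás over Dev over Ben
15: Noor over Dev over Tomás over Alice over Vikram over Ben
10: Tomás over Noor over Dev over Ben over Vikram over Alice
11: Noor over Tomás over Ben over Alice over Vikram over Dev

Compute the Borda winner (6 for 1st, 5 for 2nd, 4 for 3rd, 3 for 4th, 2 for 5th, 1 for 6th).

Noor

Tomás: 15×5 + 13×3 + 15×4 + 10×6 + 11×5 = 289
Ben: 15×1 + 13×1 + 15×1 + 10×3 + 11×4 = 117
Vikram: 15×6 + 13×6 + 15×2 + 10×2 + 11×2 = 240
Noor: 15×4 + 13×5 + 15×6 + 10×5 + 11×6 = 331
Dev: 15×2 + 13×2 + 15×5 + 10×4 + 11×1 = 182
Alice: 15×3 + 13×4 + 15×3 + 10×1 + 11×3 = 185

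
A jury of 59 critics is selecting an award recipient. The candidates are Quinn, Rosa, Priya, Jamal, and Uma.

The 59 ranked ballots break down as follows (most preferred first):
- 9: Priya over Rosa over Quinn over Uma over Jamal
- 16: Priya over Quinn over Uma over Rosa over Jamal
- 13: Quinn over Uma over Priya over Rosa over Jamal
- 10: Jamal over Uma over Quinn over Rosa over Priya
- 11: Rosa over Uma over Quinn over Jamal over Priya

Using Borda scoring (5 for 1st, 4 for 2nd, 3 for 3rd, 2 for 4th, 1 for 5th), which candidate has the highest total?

Quinn: 9×3 + 16×4 + 13×5 + 10×3 + 11×3 = 219
Rosa: 9×4 + 16×2 + 13×2 + 10×2 + 11×5 = 169
Priya: 9×5 + 16×5 + 13×3 + 10×1 + 11×1 = 185
Jamal: 9×1 + 16×1 + 13×1 + 10×5 + 11×2 = 110
Uma: 9×2 + 16×3 + 13×4 + 10×4 + 11×4 = 202

Quinn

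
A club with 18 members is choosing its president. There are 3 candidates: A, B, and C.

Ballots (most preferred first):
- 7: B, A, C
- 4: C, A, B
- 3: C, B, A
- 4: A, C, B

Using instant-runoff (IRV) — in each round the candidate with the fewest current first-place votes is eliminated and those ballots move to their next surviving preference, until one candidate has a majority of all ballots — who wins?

Round 1: A 4, B 7, C 7. A eliminated.
Round 2: B 7, C 11. C has a majority (≥10).

C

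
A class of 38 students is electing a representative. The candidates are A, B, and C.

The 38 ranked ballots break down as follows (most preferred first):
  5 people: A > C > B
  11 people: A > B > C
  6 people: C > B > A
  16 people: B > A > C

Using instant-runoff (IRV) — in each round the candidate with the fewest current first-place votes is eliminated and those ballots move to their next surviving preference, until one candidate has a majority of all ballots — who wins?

B

Round 1: A 16, B 16, C 6. C eliminated.
Round 2: A 16, B 22. B has a majority (≥20).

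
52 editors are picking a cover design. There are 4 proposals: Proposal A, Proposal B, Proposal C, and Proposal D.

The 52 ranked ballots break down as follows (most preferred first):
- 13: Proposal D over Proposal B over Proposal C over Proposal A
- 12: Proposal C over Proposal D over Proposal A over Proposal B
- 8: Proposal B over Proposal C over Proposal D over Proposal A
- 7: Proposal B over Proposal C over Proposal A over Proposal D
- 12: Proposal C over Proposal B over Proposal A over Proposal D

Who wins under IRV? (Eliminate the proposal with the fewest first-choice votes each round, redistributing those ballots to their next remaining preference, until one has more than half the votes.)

Round 1: Proposal A 0, Proposal B 15, Proposal C 24, Proposal D 13. Proposal A eliminated.
Round 2: Proposal B 15, Proposal C 24, Proposal D 13. Proposal D eliminated.
Round 3: Proposal B 28, Proposal C 24. Proposal B has a majority (≥27).

Proposal B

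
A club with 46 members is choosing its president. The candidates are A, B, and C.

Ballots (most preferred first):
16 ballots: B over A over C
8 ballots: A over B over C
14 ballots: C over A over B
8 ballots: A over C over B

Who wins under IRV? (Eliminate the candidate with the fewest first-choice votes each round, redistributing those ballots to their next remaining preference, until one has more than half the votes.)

Round 1: A 16, B 16, C 14. C eliminated.
Round 2: A 30, B 16. A has a majority (≥24).

A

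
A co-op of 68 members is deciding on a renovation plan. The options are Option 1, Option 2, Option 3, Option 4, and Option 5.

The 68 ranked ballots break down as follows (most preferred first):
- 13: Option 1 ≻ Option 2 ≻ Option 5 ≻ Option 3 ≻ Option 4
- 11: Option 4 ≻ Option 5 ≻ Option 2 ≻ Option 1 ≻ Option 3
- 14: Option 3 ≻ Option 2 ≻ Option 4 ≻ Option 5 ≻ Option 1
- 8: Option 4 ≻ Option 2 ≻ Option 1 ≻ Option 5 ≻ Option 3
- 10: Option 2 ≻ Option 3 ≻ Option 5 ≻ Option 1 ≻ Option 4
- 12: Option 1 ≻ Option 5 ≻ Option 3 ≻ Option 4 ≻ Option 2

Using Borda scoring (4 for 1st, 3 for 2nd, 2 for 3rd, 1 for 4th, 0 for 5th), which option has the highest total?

Option 1: 13×4 + 11×1 + 14×0 + 8×2 + 10×1 + 12×4 = 137
Option 2: 13×3 + 11×2 + 14×3 + 8×3 + 10×4 + 12×0 = 167
Option 3: 13×1 + 11×0 + 14×4 + 8×0 + 10×3 + 12×2 = 123
Option 4: 13×0 + 11×4 + 14×2 + 8×4 + 10×0 + 12×1 = 116
Option 5: 13×2 + 11×3 + 14×1 + 8×1 + 10×2 + 12×3 = 137

Option 2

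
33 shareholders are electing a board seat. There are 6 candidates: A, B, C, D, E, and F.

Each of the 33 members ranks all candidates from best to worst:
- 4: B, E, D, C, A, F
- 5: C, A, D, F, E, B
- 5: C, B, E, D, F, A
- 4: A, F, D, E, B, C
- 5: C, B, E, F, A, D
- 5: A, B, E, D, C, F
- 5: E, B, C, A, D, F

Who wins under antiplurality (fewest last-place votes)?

Last-place votes: A 5, B 5, C 4, D 5, E 0, F 14.

E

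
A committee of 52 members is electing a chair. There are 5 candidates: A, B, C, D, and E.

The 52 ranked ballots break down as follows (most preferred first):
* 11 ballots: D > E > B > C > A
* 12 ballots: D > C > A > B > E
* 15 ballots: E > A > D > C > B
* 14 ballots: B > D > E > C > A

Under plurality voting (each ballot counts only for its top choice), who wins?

D

First-place votes: A 0, B 14, C 0, D 23, E 15.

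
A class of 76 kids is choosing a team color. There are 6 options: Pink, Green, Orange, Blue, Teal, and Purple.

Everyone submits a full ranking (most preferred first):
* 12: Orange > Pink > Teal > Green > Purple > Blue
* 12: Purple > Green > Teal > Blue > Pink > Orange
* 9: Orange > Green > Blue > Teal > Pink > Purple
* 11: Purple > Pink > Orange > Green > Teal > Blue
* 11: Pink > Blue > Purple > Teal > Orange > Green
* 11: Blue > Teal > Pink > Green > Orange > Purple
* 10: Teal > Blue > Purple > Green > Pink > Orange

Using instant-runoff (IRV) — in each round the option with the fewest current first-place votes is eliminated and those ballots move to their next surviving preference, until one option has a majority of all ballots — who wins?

Round 1: Pink 11, Green 0, Orange 21, Blue 11, Teal 10, Purple 23. Green eliminated.
Round 2: Pink 11, Orange 21, Blue 11, Teal 10, Purple 23. Teal eliminated.
Round 3: Pink 11, Orange 21, Blue 21, Purple 23. Pink eliminated.
Round 4: Orange 21, Blue 32, Purple 23. Orange eliminated.
Round 5: Blue 41, Purple 35. Blue has a majority (≥39).

Blue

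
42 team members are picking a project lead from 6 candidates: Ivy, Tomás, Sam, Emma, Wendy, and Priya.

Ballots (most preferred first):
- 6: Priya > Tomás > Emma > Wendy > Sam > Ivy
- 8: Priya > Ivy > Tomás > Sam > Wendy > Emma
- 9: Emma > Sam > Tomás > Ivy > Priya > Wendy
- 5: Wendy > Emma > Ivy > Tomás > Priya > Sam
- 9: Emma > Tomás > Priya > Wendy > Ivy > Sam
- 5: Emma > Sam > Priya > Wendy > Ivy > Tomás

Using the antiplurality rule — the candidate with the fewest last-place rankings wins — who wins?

Last-place votes: Ivy 6, Tomás 5, Sam 14, Emma 8, Wendy 9, Priya 0.

Priya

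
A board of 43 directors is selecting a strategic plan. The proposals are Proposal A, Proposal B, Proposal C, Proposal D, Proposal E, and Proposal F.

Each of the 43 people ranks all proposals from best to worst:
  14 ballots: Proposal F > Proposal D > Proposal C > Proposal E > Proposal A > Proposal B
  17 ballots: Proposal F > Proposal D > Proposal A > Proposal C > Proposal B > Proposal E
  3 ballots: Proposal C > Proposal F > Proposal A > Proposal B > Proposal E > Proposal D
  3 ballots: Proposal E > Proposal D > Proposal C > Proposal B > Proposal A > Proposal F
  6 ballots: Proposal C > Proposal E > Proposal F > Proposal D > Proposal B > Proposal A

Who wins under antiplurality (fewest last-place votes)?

Proposal C

Last-place votes: Proposal A 6, Proposal B 14, Proposal C 0, Proposal D 3, Proposal E 17, Proposal F 3.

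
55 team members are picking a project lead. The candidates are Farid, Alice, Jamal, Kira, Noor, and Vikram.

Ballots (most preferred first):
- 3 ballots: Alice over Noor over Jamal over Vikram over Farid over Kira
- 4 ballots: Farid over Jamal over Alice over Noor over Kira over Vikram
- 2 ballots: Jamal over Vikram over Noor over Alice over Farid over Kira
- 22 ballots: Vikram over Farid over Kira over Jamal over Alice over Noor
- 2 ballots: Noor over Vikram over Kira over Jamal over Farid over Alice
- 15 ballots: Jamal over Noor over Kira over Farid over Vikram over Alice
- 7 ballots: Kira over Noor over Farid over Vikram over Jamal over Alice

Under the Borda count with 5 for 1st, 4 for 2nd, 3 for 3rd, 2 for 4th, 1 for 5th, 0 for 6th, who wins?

Farid: 3×1 + 4×5 + 2×1 + 22×4 + 2×1 + 15×2 + 7×3 = 166
Alice: 3×5 + 4×3 + 2×2 + 22×1 + 2×0 + 15×0 + 7×0 = 53
Jamal: 3×3 + 4×4 + 2×5 + 22×2 + 2×2 + 15×5 + 7×1 = 165
Kira: 3×0 + 4×1 + 2×0 + 22×3 + 2×3 + 15×3 + 7×5 = 156
Noor: 3×4 + 4×2 + 2×3 + 22×0 + 2×5 + 15×4 + 7×4 = 124
Vikram: 3×2 + 4×0 + 2×4 + 22×5 + 2×4 + 15×1 + 7×2 = 161

Farid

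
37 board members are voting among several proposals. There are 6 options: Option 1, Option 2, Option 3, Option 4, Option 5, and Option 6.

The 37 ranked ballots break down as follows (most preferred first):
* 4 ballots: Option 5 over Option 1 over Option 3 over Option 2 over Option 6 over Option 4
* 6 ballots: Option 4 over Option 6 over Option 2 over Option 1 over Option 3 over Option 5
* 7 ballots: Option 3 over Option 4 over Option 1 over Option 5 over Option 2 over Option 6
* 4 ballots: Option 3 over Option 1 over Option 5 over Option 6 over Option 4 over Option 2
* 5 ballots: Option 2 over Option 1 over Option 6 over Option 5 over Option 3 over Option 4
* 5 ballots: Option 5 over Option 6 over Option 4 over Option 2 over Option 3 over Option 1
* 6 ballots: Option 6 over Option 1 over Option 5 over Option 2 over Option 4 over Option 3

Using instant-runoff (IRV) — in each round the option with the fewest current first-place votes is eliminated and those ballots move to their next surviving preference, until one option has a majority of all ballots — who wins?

Option 6

Round 1: Option 1 0, Option 2 5, Option 3 11, Option 4 6, Option 5 9, Option 6 6. Option 1 eliminated.
Round 2: Option 2 5, Option 3 11, Option 4 6, Option 5 9, Option 6 6. Option 2 eliminated.
Round 3: Option 3 11, Option 4 6, Option 5 9, Option 6 11. Option 4 eliminated.
Round 4: Option 3 11, Option 5 9, Option 6 17. Option 5 eliminated.
Round 5: Option 3 15, Option 6 22. Option 6 has a majority (≥19).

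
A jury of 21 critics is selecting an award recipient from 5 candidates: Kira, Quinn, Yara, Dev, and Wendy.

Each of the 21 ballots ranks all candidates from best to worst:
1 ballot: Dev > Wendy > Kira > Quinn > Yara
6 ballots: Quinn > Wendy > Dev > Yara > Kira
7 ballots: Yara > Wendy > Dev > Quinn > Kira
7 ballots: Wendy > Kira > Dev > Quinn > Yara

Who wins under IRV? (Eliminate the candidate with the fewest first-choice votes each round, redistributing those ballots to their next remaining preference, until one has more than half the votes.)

Wendy

Round 1: Kira 0, Quinn 6, Yara 7, Dev 1, Wendy 7. Kira eliminated.
Round 2: Quinn 6, Yara 7, Dev 1, Wendy 7. Dev eliminated.
Round 3: Quinn 6, Yara 7, Wendy 8. Quinn eliminated.
Round 4: Yara 7, Wendy 14. Wendy has a majority (≥11).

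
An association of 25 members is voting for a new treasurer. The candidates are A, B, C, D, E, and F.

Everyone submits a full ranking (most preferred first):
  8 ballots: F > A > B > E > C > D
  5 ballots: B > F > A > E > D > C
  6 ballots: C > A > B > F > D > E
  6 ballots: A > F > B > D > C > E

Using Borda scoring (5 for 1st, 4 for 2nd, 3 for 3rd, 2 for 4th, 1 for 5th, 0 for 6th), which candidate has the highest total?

A: 8×4 + 5×3 + 6×4 + 6×5 = 101
B: 8×3 + 5×5 + 6×3 + 6×3 = 85
C: 8×1 + 5×0 + 6×5 + 6×1 = 44
D: 8×0 + 5×1 + 6×1 + 6×2 = 23
E: 8×2 + 5×2 + 6×0 + 6×0 = 26
F: 8×5 + 5×4 + 6×2 + 6×4 = 96

A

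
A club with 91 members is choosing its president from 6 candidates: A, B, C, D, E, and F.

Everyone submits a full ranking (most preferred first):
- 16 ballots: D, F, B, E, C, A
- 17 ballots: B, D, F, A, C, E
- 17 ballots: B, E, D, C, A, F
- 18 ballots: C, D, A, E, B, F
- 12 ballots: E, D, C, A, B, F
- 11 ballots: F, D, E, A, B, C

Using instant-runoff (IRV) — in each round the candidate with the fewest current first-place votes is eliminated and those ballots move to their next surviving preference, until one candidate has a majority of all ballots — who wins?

D

Round 1: A 0, B 34, C 18, D 16, E 12, F 11. A eliminated.
Round 2: B 34, C 18, D 16, E 12, F 11. F eliminated.
Round 3: B 34, C 18, D 27, E 12. E eliminated.
Round 4: B 34, C 18, D 39. C eliminated.
Round 5: B 34, D 57. D has a majority (≥46).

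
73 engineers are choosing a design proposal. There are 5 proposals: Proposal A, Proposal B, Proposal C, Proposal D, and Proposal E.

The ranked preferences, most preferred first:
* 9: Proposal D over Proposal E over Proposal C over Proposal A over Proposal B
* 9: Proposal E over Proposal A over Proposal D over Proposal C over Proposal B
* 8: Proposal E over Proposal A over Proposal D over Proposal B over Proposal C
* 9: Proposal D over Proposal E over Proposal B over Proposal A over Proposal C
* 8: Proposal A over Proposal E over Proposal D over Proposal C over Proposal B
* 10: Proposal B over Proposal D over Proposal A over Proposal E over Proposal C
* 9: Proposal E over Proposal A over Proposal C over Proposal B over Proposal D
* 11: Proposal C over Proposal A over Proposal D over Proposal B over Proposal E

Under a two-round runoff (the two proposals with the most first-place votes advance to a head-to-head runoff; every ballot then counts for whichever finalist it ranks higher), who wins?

Proposal D

Round 1 first-place votes: Proposal A 8, Proposal B 10, Proposal C 11, Proposal D 18, Proposal E 26. Proposal E and Proposal D advance.
Runoff: Proposal E is ranked above Proposal D on 34 ballots, Proposal D above Proposal E on 39.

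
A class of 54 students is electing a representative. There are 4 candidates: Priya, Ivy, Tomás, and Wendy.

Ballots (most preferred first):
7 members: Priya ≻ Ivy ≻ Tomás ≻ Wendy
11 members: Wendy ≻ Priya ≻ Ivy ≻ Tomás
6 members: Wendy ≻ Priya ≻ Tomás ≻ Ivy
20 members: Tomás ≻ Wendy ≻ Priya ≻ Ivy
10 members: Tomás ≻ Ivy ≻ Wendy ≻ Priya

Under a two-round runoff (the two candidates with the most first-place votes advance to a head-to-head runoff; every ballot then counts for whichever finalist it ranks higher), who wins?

Tomás

Round 1 first-place votes: Priya 7, Ivy 0, Tomás 30, Wendy 17. Tomás and Wendy advance.
Runoff: Tomás is ranked above Wendy on 37 ballots, Wendy above Tomás on 17.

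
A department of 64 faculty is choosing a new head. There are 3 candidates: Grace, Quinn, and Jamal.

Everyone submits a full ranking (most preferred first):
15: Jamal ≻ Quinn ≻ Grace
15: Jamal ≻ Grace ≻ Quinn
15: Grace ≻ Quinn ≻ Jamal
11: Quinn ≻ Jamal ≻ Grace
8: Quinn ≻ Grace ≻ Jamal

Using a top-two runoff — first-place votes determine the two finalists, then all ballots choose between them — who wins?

Round 1 first-place votes: Grace 15, Quinn 19, Jamal 30. Jamal and Quinn advance.
Runoff: Jamal is ranked above Quinn on 30 ballots, Quinn above Jamal on 34.

Quinn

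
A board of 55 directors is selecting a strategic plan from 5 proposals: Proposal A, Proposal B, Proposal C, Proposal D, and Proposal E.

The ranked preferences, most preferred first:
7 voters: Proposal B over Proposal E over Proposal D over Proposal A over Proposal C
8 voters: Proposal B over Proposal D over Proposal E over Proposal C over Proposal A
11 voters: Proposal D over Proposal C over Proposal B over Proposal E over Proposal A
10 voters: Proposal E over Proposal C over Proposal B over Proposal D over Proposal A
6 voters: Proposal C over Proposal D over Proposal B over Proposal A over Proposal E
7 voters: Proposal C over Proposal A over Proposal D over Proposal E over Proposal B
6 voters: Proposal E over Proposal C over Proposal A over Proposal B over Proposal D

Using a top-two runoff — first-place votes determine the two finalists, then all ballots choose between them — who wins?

Round 1 first-place votes: Proposal A 0, Proposal B 15, Proposal C 13, Proposal D 11, Proposal E 16. Proposal E and Proposal B advance.
Runoff: Proposal E is ranked above Proposal B on 23 ballots, Proposal B above Proposal E on 32.

Proposal B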